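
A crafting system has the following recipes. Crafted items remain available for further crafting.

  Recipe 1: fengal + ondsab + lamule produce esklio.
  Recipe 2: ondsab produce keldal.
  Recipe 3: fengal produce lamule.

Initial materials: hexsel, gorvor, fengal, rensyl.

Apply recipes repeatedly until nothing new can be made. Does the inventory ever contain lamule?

Using Recipe 3, fengal makes lamule.

Yes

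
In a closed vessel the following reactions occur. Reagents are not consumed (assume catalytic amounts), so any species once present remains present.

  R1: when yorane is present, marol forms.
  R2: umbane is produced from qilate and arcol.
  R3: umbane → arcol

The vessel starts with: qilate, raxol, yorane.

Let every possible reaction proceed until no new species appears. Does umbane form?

No

umbane would need qilate and arcol (R2), but arcol never forms.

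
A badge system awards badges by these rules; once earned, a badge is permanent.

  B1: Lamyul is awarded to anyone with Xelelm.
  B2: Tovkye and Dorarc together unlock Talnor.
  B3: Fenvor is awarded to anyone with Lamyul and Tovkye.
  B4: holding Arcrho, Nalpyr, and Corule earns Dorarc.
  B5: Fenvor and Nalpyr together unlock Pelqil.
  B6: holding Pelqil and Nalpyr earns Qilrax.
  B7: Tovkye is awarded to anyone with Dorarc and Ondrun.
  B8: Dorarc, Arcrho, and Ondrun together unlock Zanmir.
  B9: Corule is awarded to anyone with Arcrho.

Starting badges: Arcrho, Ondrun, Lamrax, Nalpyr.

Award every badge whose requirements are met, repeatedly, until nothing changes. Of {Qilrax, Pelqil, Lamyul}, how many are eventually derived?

Qilrax would need Pelqil and Nalpyr (B6), but Pelqil is never earned.
Pelqil would need Fenvor and Nalpyr (B5), but Fenvor is never earned.
Lamyul would need Xelelm (B1), but Xelelm is never earned.
None of the 3 are reached.

0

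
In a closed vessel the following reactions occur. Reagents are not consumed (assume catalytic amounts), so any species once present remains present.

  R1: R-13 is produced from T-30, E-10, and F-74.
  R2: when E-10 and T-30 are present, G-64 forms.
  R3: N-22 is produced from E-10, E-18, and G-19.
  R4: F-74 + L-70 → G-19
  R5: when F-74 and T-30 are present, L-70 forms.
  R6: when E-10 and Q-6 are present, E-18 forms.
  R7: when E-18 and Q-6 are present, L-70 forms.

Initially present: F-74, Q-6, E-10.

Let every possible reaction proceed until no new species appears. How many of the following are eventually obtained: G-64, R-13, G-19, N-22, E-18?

3

E-10 and Q-6 present → E-18 forms (R6).
E-18 and Q-6 present → L-70 forms (R7).
F-74 and L-70 present → G-19 forms (R4).
E-10, E-18, and G-19 present → N-22 forms (R3).
G-64 would need E-10 and T-30 (R2), but T-30 never forms.
R-13 would need T-30, E-10, and F-74 (R1), but T-30 never forms.
G-19: reached.
N-22: reached.
E-18: reached.
Reached: G-19, N-22, and E-18 — 3 of the 5.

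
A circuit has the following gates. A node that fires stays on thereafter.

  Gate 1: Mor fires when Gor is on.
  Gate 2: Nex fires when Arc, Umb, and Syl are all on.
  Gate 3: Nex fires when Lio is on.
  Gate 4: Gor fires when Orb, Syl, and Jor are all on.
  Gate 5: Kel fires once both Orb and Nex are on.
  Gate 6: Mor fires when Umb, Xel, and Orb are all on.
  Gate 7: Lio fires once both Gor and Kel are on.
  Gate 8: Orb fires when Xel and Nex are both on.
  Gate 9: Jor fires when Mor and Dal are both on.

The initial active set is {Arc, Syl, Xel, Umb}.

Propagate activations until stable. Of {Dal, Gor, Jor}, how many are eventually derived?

No rule produces Dal, and it is not given.
Gor would need Orb, Syl, and Jor (Gate 4), but Jor never turns on.
Jor would need Mor and Dal (Gate 9), but Dal never turns on.
None of the 3 are reached.

0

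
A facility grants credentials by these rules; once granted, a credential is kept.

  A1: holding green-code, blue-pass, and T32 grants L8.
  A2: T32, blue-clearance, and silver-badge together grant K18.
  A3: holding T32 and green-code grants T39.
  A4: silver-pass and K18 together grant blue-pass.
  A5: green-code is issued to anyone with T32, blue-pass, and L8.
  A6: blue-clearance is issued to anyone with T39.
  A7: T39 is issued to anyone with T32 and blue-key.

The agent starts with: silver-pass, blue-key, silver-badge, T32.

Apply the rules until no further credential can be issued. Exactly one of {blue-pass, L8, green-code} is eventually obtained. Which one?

Holding T32 and blue-key grants T39 (A7).
Holding T39 grants blue-clearance (A6).
Holding T32, blue-clearance, and silver-badge grants K18 (A2).
Holding silver-pass and K18 grants blue-pass (A4).
L8 would need green-code, blue-pass, and T32 (A1), but green-code is never granted. green-code would need T32, blue-pass, and L8 (A5), but L8 is never granted.

blue-pass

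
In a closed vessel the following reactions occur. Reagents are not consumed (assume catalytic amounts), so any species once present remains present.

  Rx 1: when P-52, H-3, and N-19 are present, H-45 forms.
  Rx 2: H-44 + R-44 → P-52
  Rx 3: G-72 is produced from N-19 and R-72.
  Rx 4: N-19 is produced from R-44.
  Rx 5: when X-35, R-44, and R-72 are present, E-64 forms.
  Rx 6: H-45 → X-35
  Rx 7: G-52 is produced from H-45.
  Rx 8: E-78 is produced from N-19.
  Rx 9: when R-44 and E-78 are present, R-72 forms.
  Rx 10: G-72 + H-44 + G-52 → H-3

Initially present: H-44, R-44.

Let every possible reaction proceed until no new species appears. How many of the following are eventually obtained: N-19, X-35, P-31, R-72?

2

R-44 present → N-19 forms (Rx 4).
N-19 present → E-78 forms (Rx 8).
R-44 and E-78 present → R-72 forms (Rx 9).
N-19: reached.
X-35 would need H-45 (Rx 6), but H-45 never forms.
No rule produces P-31, and it is not given.
R-72: reached.
Reached: N-19 and R-72 — 2 of the 4.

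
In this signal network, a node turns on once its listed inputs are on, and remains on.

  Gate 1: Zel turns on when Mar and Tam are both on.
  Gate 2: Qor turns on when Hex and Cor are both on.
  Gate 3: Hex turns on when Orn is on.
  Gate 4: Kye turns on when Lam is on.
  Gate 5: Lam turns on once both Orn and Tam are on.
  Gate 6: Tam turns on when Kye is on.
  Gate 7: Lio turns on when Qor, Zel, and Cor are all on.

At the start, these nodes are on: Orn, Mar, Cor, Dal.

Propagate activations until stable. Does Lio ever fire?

Lio would need Qor, Zel, and Cor (Gate 7), but Zel never turns on.

No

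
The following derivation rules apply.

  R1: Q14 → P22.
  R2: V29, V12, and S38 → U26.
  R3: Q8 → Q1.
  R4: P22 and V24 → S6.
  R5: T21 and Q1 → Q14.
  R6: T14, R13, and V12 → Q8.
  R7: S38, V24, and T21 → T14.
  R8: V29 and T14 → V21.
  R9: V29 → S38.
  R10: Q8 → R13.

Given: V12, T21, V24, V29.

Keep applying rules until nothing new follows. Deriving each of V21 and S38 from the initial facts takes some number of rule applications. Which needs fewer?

S38: V29 holds, so S38 follows (R9). [1 rule application]
V21: From V29, R9 gives S38. From S38, V24, and T21, R7 gives T14. V29 and T14 hold, so V21 follows (R8). [3 rule applications]
S38 needs fewer.

S38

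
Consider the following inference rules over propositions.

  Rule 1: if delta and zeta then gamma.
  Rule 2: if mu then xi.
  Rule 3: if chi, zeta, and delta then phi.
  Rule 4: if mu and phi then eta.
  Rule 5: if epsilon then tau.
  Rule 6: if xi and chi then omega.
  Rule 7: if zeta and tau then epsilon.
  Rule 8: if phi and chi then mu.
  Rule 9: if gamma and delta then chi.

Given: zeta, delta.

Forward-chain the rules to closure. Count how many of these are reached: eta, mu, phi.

From delta and zeta, Rule 1 gives gamma.
gamma and delta hold, so chi follows (Rule 9).
From chi, zeta, and delta, Rule 3 gives phi.
phi and chi hold, so mu follows (Rule 8).
mu and phi hold, so eta follows (Rule 4).
eta: reached.
mu: reached.
phi: reached.
All 3 are reached.

3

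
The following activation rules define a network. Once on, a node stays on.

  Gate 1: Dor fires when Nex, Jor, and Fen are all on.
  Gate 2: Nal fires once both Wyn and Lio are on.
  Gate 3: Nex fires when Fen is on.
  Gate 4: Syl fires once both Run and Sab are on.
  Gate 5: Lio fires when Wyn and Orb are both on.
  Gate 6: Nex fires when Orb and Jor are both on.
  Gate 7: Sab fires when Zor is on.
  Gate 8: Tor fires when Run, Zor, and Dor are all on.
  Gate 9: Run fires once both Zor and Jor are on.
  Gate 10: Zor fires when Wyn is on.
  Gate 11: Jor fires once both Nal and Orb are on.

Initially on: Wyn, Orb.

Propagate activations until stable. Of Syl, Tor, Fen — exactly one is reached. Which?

Gate 5: Wyn and Orb on → Lio on.
Wyn is on, so Zor fires (Gate 10).
Gate 2: Wyn and Lio on → Nal on.
Gate 7: Zor on → Sab on.
Gate 11: Nal and Orb on → Jor on.
Gate 9: Zor and Jor on → Run on.
Gate 4: Run and Sab on → Syl on.
Tor would need Run, Zor, and Dor (Gate 8), but Dor never turns on. No rule produces Fen, and it is not given.

Syl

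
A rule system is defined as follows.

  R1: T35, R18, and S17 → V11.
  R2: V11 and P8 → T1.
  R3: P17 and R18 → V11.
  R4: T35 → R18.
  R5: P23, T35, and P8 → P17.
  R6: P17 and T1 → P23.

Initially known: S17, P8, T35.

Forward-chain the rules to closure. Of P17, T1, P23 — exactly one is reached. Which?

T1

T35 holds, so R18 follows (R4).
From T35, R18, and S17, R1 gives V11.
From V11 and P8, R2 gives T1.
P23 would need P17 and T1 (R6), but P17 is never established. P17 would need P23, T35, and P8 (R5), but P23 is never established.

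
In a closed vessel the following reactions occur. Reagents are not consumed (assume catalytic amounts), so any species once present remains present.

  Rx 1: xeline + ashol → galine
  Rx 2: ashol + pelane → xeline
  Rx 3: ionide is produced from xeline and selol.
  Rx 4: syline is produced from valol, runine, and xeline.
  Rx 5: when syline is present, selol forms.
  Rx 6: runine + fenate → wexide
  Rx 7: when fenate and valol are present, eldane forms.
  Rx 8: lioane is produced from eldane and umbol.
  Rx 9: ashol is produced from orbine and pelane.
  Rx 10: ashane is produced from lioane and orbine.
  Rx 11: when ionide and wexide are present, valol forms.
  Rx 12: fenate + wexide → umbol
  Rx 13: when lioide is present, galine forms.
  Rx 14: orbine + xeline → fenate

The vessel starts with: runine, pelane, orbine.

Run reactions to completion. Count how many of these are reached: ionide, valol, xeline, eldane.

1

orbine and pelane present → ashol forms (Rx 9).
ashol and pelane present → xeline forms (Rx 2).
ionide would need xeline and selol (Rx 3), but selol never forms.
valol would need ionide and wexide (Rx 11), but ionide never forms.
xeline: reached.
eldane would need fenate and valol (Rx 7), but valol never forms.
Reached: xeline — 1 of the 4.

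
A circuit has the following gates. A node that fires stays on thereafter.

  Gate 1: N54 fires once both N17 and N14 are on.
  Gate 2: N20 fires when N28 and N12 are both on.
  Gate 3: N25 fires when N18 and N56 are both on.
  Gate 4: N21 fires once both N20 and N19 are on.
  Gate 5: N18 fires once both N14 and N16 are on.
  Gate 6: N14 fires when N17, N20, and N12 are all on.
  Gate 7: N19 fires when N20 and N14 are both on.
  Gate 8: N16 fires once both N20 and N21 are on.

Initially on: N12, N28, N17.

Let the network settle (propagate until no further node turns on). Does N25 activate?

No

N25 would need N18 and N56 (Gate 3), but N56 never turns on.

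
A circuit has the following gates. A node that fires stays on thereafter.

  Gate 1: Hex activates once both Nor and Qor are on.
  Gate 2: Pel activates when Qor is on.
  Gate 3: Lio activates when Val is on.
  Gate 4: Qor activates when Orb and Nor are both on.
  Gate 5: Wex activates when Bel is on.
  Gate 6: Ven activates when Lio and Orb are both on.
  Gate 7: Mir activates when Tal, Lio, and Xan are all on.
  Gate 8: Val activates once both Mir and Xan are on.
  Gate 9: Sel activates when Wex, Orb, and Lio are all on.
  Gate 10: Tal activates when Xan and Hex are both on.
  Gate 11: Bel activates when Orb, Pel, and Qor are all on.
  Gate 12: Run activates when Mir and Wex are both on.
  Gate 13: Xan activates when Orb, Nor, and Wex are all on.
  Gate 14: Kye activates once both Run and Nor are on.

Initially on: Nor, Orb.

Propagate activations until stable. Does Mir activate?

No

Mir would need Tal, Lio, and Xan (Gate 7), but Lio never turns on.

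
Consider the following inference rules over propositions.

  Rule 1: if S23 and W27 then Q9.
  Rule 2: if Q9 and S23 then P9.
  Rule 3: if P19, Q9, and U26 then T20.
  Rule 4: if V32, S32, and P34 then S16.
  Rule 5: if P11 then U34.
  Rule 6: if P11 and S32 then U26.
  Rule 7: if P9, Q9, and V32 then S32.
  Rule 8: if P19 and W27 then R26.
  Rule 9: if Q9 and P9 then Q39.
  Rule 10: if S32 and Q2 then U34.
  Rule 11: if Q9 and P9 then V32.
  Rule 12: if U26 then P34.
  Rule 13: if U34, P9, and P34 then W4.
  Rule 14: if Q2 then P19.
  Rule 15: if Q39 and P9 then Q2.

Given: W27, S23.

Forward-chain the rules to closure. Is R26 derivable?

Yes

S23 and W27 hold, so Q9 follows (Rule 1).
From Q9 and S23, Rule 2 gives P9.
From Q9 and P9, Rule 9 gives Q39.
From Q39 and P9, Rule 15 gives Q2.
Q2 holds, so P19 follows (Rule 14).
P19 and W27 hold, so R26 follows (Rule 8).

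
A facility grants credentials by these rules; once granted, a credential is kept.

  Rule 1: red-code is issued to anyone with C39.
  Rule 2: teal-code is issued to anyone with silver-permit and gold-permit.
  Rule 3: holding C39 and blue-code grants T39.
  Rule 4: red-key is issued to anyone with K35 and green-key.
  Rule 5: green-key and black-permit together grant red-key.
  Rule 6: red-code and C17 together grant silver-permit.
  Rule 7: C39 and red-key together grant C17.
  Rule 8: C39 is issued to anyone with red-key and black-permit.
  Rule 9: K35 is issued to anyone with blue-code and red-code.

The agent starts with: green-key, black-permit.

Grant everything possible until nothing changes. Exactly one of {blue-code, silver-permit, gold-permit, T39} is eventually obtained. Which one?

silver-permit

Holding green-key and black-permit grants red-key (Rule 5).
Holding red-key and black-permit grants C39 (Rule 8).
Holding C39 and red-key grants C17 (Rule 7).
Holding C39 grants red-code (Rule 1).
Holding red-code and C17 grants silver-permit (Rule 6).
No rule produces gold-permit, and it is not given. No rule produces blue-code, and it is not given. T39 would need C39 and blue-code (Rule 3), but blue-code is never granted.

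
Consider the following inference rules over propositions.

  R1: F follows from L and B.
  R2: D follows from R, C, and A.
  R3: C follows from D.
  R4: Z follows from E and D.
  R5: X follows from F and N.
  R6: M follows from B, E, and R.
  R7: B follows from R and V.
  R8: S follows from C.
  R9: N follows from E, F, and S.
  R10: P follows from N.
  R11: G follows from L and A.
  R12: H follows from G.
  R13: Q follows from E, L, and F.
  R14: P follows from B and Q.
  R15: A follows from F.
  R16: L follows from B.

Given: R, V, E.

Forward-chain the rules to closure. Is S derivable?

No

S would need C (R8), but C is never established.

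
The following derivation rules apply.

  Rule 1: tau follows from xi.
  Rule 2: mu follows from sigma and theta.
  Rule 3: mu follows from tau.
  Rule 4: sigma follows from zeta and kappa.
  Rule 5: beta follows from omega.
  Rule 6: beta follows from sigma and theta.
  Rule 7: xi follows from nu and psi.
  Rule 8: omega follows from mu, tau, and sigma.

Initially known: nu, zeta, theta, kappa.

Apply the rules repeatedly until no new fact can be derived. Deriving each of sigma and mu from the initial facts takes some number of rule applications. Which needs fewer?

sigma: From zeta and kappa, Rule 4 gives sigma. [1 rule application]
mu: From zeta and kappa, Rule 4 gives sigma. From sigma and theta, Rule 2 gives mu. [2 rule applications]
sigma needs fewer.

sigma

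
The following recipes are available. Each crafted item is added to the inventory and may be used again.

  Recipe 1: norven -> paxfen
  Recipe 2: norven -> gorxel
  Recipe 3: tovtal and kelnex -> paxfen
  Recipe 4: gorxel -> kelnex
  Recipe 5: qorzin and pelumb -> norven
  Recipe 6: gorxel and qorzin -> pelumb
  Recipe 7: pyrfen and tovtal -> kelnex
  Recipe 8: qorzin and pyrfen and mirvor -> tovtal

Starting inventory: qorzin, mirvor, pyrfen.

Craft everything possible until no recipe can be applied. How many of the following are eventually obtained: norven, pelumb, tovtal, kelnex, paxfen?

3

Using Recipe 8, qorzin, pyrfen, and mirvor make tovtal.
Using Recipe 7, pyrfen and tovtal make kelnex.
Using Recipe 3, tovtal and kelnex make paxfen.
norven would need qorzin and pelumb (Recipe 5), but pelumb is never obtained.
pelumb would need gorxel and qorzin (Recipe 6), but gorxel is never obtained.
tovtal: reached.
kelnex: reached.
paxfen: reached.
Reached: tovtal, kelnex, and paxfen — 3 of the 5.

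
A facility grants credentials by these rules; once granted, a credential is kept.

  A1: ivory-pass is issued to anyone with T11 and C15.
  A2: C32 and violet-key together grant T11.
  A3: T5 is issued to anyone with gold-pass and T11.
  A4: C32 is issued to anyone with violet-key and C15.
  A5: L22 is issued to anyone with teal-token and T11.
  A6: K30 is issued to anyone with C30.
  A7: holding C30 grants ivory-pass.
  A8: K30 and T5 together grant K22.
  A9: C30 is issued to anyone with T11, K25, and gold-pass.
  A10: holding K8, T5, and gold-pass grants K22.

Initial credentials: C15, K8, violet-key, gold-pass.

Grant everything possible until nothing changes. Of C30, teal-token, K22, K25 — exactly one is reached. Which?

K22

Holding violet-key and C15 grants C32 (A4).
Holding C32 and violet-key grants T11 (A2).
Holding gold-pass and T11 grants T5 (A3).
Holding K8, T5, and gold-pass grants K22 (A10).
No rule produces K25, and it is not given. C30 would need T11, K25, and gold-pass (A9), but K25 is never granted. No rule produces teal-token, and it is not given.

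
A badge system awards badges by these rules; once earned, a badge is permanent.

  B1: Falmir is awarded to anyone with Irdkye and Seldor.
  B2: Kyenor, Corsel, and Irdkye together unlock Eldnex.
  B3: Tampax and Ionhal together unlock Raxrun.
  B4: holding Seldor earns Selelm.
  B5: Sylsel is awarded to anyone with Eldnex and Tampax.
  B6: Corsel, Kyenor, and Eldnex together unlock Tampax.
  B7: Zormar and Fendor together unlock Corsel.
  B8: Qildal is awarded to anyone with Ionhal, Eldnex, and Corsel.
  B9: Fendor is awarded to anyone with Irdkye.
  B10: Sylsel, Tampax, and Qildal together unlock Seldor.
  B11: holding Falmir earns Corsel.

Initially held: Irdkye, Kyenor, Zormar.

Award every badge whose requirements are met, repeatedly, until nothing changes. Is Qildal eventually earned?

Qildal would need Ionhal, Eldnex, and Corsel (B8), but Ionhal is never earned.

No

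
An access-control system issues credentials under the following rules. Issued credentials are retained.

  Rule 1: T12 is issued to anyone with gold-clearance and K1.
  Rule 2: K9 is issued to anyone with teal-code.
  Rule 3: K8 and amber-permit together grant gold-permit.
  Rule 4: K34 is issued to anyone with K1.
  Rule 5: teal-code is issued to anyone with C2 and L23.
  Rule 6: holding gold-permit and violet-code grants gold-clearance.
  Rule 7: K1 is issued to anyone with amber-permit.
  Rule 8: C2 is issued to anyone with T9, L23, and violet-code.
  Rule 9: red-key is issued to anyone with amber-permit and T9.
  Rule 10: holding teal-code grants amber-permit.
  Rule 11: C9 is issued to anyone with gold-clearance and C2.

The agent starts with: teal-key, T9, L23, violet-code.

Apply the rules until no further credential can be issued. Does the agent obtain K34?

Holding T9, L23, and violet-code grants C2 (Rule 8).
Holding C2 and L23 grants teal-code (Rule 5).
Holding teal-code grants amber-permit (Rule 10).
Holding amber-permit grants K1 (Rule 7).
Holding K1 grants K34 (Rule 4).

Yes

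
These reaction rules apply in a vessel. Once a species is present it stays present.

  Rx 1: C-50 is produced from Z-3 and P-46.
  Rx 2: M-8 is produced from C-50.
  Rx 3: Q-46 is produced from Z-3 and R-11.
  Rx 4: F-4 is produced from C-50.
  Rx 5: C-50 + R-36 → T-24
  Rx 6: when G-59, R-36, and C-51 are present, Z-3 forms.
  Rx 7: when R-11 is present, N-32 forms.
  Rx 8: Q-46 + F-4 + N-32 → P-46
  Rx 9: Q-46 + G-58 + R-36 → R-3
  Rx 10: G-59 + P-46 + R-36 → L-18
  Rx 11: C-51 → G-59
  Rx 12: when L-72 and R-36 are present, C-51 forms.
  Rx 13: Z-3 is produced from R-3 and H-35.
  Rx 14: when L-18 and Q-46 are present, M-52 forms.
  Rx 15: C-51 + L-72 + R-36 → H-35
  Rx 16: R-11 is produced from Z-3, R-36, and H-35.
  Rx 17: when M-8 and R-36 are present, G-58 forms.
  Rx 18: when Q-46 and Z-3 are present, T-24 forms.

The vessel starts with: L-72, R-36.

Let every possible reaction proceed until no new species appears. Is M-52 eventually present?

No

M-52 would need L-18 and Q-46 (Rx 14), but L-18 never forms.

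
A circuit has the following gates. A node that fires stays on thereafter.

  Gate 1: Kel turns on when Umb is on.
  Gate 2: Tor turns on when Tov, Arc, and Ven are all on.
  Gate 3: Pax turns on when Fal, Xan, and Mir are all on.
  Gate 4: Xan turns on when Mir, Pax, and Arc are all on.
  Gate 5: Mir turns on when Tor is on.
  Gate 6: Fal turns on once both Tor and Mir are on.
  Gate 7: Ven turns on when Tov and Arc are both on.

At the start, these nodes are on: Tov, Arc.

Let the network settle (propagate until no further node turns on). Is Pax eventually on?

Pax would need Fal, Xan, and Mir (Gate 3), but Xan never turns on.

No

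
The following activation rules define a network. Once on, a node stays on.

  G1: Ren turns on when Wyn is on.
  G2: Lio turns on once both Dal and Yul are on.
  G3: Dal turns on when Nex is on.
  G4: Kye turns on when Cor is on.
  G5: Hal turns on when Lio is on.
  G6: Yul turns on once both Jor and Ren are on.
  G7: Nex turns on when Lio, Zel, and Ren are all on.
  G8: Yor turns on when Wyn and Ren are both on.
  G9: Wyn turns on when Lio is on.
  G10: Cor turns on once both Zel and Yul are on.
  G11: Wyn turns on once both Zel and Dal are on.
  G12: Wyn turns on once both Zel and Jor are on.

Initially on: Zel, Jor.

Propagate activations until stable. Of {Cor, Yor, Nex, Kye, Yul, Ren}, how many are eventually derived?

5

Zel and Jor are on, so Wyn turns on (G12).
Wyn is on, so Ren turns on (G1).
G6: Jor and Ren on → Yul on.
Wyn and Ren are on, so Yor turns on (G8).
G10: Zel and Yul on → Cor on.
G4: Cor on → Kye on.
Cor: reached.
Yor: reached.
Nex would need Lio, Zel, and Ren (G7), but Lio never turns on.
Kye: reached.
Yul: reached.
Ren: reached.
Reached: Cor, Yor, Kye, Yul, and Ren — 5 of the 6.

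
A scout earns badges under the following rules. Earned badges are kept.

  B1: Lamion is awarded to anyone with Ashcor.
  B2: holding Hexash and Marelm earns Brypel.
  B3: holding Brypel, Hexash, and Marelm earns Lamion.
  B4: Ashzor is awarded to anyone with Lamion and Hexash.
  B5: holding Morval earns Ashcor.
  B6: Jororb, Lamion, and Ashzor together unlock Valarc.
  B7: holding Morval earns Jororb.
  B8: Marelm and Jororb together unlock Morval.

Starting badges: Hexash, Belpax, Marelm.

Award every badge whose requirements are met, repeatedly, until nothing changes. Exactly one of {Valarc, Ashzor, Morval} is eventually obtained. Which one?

With Hexash and Marelm, Brypel is earned (B2).
With Brypel, Hexash, and Marelm, Lamion is earned (B3).
With Lamion and Hexash, Ashzor is earned (B4).
Morval would need Marelm and Jororb (B8), but Jororb is never earned. Valarc would need Jororb, Lamion, and Ashzor (B6), but Jororb is never earned.

Ashzor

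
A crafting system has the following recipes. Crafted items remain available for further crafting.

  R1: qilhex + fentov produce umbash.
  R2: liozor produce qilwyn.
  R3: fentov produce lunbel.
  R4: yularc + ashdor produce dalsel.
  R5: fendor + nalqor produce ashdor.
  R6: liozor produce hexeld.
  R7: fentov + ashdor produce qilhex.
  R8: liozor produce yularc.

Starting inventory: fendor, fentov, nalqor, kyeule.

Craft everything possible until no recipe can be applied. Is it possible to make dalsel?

dalsel would need yularc and ashdor (R4), but yularc is never obtained.

No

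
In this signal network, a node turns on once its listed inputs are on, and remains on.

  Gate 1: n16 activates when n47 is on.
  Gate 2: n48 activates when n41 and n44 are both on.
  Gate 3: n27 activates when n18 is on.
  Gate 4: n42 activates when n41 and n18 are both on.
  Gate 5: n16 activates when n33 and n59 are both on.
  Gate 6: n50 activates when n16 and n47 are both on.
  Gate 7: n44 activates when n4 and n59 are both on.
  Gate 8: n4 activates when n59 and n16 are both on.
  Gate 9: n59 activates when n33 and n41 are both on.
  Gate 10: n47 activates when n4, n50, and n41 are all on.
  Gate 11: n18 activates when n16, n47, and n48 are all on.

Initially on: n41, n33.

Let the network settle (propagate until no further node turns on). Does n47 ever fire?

No

n47 would need n4, n50, and n41 (Gate 10), but n50 never turns on.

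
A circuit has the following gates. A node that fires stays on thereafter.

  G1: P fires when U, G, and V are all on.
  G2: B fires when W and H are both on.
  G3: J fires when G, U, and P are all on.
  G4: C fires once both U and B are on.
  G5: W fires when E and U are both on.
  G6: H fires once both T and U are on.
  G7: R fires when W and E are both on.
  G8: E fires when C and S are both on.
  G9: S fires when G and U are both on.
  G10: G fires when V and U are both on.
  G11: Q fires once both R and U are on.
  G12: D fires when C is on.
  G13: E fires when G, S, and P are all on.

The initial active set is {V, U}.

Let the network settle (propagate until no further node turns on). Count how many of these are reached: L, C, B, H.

0

No rule produces L, and it is not given.
C would need U and B (G4), but B never turns on.
B would need W and H (G2), but H never turns on.
H would need T and U (G6), but T never turns on.
None of the 4 are reached.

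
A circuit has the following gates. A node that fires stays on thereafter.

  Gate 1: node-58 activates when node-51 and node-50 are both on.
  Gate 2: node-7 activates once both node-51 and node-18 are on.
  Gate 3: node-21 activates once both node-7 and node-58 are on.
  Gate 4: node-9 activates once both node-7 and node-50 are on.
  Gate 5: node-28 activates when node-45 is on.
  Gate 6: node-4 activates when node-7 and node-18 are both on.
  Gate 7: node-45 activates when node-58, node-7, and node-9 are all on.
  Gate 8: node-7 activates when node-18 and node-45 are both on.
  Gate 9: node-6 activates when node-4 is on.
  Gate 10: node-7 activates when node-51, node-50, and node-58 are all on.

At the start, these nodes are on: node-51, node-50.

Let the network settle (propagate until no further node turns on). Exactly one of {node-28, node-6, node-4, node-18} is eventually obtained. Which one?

Gate 1: node-51 and node-50 on → node-58 on.
Gate 10: node-51, node-50, and node-58 on → node-7 on.
Gate 4: node-7 and node-50 on → node-9 on.
node-58, node-7, and node-9 are on, so node-45 activates (Gate 7).
node-45 is on, so node-28 activates (Gate 5).
No rule produces node-18, and it is not given. node-4 would need node-7 and node-18 (Gate 6), but node-18 never turns on. node-6 would need node-4 (Gate 9), but node-4 never turns on.

node-28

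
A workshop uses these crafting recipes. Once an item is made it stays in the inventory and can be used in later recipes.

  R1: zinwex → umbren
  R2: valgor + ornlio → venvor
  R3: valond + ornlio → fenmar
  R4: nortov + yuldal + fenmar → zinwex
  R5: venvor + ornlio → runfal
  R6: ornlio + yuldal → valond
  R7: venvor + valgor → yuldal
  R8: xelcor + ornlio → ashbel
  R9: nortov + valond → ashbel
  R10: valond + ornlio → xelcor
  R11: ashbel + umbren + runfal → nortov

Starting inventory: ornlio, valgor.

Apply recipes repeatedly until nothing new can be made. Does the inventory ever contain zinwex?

No

zinwex would need nortov, yuldal, and fenmar (R4), but nortov is never obtained.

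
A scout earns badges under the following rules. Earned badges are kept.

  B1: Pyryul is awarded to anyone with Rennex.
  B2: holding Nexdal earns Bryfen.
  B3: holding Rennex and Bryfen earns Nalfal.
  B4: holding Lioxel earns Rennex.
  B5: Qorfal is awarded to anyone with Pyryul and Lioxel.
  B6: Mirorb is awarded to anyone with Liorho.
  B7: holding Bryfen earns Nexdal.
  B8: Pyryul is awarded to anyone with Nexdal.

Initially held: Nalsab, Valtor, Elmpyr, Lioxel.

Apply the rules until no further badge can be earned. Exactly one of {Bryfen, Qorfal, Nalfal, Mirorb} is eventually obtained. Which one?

Qorfal

With Lioxel, Rennex is earned (B4).
With Rennex, Pyryul is earned (B1).
With Pyryul and Lioxel, Qorfal is earned (B5).
Nalfal would need Rennex and Bryfen (B3), but Bryfen is never earned. Bryfen would need Nexdal (B2), but Nexdal is never earned. Mirorb would need Liorho (B6), but Liorho is never earned.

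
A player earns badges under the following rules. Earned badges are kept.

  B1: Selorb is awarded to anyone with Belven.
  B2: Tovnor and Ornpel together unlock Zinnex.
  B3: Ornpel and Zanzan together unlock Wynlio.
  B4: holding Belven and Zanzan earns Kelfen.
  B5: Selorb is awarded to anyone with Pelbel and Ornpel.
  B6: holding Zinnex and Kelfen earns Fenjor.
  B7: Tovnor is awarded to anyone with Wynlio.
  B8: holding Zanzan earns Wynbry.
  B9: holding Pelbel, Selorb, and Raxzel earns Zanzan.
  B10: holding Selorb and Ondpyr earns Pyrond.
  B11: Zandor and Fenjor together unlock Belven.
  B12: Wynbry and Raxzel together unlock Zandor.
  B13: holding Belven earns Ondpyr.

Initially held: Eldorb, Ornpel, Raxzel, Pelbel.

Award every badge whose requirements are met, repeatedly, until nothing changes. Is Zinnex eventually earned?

With Pelbel and Ornpel, Selorb is earned (B5).
With Pelbel, Selorb, and Raxzel, Zanzan is earned (B9).
With Ornpel and Zanzan, Wynlio is earned (B3).
With Wynlio, Tovnor is earned (B7).
With Tovnor and Ornpel, Zinnex is earned (B2).

Yes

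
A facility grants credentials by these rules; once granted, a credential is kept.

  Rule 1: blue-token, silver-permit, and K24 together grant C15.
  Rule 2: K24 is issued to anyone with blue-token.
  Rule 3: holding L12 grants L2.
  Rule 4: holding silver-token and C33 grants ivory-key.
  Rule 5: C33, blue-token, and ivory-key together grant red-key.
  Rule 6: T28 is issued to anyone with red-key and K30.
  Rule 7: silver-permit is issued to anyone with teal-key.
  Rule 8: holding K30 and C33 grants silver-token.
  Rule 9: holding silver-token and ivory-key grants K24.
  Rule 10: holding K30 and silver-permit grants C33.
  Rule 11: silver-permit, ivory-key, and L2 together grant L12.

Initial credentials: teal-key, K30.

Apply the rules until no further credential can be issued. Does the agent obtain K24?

Yes

Holding teal-key grants silver-permit (Rule 7).
Holding K30 and silver-permit grants C33 (Rule 10).
Holding K30 and C33 grants silver-token (Rule 8).
Holding silver-token and C33 grants ivory-key (Rule 4).
Holding silver-token and ivory-key grants K24 (Rule 9).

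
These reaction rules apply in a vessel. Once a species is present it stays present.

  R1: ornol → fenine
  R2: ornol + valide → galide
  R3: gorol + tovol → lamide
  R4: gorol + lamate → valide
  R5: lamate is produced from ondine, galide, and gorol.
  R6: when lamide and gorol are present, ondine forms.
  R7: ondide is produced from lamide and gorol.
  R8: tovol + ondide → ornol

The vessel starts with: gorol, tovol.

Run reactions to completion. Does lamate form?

No

lamate would need ondine, galide, and gorol (R5), but galide never forms.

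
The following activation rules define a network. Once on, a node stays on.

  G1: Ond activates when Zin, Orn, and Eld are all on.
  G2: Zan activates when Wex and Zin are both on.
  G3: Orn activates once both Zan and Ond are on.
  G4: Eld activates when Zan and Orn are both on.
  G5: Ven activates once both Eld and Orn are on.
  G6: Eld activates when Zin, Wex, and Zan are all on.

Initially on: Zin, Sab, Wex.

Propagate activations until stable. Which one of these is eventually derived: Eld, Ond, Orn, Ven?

Eld

Wex and Zin are on, so Zan activates (G2).
G6: Zin, Wex, and Zan on → Eld on.
Ond would need Zin, Orn, and Eld (G1), but Orn never turns on. Orn would need Zan and Ond (G3), but Ond never turns on. Ven would need Eld and Orn (G5), but Orn never turns on.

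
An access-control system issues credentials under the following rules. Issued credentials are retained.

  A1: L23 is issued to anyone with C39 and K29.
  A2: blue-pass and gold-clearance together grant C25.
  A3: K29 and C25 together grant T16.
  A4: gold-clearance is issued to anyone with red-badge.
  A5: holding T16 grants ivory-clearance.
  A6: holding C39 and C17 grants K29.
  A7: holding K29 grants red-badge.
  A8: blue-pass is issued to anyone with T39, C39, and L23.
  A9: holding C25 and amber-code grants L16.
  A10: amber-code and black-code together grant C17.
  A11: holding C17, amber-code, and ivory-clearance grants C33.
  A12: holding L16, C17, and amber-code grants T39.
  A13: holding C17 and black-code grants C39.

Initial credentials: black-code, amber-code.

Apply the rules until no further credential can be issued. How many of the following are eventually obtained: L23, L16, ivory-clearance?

1

Holding amber-code and black-code grants C17 (A10).
Holding C17 and black-code grants C39 (A13).
Holding C39 and C17 grants K29 (A6).
Holding C39 and K29 grants L23 (A1).
L23: reached.
L16 would need C25 and amber-code (A9), but C25 is never granted.
ivory-clearance would need T16 (A5), but T16 is never granted.
Reached: L23 — 1 of the 3.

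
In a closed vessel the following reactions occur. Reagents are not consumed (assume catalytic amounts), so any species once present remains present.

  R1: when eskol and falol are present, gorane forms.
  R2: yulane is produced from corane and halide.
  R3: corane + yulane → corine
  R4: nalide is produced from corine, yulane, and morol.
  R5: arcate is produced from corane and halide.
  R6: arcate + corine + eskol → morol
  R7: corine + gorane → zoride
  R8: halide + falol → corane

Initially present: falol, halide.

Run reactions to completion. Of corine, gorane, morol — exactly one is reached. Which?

corine

halide and falol present → corane forms (R8).
corane and halide present → yulane forms (R2).
corane and yulane present → corine forms (R3).
gorane would need eskol and falol (R1), but eskol never forms. morol would need arcate, corine, and eskol (R6), but eskol never forms.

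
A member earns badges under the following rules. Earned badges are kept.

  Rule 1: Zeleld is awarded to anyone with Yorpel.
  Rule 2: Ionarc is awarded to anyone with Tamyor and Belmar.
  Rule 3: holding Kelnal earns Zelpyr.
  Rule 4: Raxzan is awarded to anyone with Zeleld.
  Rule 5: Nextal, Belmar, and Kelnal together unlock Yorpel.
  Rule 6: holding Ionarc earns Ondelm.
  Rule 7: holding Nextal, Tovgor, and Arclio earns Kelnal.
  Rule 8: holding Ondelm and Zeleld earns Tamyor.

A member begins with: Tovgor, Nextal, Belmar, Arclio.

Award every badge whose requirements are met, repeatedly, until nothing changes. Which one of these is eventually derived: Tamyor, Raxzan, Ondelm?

With Nextal, Tovgor, and Arclio, Kelnal is earned (Rule 7).
With Nextal, Belmar, and Kelnal, Yorpel is earned (Rule 5).
With Yorpel, Zeleld is earned (Rule 1).
With Zeleld, Raxzan is earned (Rule 4).
Tamyor would need Ondelm and Zeleld (Rule 8), but Ondelm is never earned. Ondelm would need Ionarc (Rule 6), but Ionarc is never earned.

Raxzan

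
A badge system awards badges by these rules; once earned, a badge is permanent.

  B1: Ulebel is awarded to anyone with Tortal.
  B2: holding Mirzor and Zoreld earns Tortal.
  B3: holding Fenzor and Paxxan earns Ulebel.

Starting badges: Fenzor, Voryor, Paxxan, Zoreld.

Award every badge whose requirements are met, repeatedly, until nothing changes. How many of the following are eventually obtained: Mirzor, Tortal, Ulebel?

1

With Fenzor and Paxxan, Ulebel is earned (B3).
No rule produces Mirzor, and it is not given.
Tortal would need Mirzor and Zoreld (B2), but Mirzor is never earned.
Ulebel: reached.
Reached: Ulebel — 1 of the 3.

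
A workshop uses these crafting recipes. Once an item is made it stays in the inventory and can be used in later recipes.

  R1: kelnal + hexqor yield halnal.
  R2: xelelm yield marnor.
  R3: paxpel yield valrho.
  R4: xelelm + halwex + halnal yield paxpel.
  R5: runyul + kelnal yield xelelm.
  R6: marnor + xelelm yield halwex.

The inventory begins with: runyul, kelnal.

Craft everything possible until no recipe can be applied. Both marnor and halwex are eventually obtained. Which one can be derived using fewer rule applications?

marnor

marnor: Using R5, runyul and kelnal make xelelm. xelelm → marnor (R2). [2 rule applications]
halwex: Using R5, runyul and kelnal make xelelm. Using R2, xelelm makes marnor. marnor + xelelm → halwex (R6). [3 rule applications]
marnor needs fewer.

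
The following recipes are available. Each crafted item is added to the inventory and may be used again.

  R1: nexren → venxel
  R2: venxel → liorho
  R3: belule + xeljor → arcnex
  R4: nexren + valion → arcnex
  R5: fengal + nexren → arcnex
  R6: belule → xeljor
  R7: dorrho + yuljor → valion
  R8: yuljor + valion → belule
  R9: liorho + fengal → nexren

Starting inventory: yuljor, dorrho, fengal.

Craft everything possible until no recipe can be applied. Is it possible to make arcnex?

Yes

Using R7, dorrho and yuljor make valion.
yuljor + valion → belule (R8).
Using R6, belule makes xeljor.
Using R3, belule and xeljor make arcnex.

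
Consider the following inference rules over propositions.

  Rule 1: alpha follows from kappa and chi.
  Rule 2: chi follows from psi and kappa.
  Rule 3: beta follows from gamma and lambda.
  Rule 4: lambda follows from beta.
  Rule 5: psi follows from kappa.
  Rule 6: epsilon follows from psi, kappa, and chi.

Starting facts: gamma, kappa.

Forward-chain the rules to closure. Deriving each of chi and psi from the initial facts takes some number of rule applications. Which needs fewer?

psi

psi: kappa holds, so psi follows (Rule 5). [1 rule application]
chi: From kappa, Rule 5 gives psi. psi and kappa hold, so chi follows (Rule 2). [2 rule applications]
psi needs fewer.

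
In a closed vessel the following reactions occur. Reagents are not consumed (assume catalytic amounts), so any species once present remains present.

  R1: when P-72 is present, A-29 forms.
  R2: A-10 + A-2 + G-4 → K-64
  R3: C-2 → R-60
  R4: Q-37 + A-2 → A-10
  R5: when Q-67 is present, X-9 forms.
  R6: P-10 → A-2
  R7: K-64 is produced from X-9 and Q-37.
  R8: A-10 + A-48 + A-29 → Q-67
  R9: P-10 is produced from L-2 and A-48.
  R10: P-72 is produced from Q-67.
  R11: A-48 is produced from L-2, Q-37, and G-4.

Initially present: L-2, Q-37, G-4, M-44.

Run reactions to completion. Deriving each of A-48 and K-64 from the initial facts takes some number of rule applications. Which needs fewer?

A-48

A-48: L-2, Q-37, and G-4 present → A-48 forms (R11). [1 rule application]
K-64: L-2, Q-37, and G-4 present → A-48 forms (R11). L-2 and A-48 present → P-10 forms (R9). P-10 present → A-2 forms (R6). Q-37 and A-2 present → A-10 forms (R4). A-10, A-2, and G-4 present → K-64 forms (R2). [5 rule applications]
A-48 needs fewer.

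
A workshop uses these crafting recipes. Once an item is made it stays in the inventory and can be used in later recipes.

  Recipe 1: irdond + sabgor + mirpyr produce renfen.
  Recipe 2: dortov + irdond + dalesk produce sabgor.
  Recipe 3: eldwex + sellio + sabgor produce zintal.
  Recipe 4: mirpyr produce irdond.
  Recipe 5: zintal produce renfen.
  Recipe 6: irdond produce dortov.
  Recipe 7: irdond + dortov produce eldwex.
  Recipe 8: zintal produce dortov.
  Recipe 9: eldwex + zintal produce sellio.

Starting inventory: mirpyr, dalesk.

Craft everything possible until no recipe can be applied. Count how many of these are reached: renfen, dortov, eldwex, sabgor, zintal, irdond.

5

mirpyr → irdond (Recipe 4).
irdond → dortov (Recipe 6).
dortov + irdond + dalesk → sabgor (Recipe 2).
irdond + dortov → eldwex (Recipe 7).
Using Recipe 1, irdond, sabgor, and mirpyr make renfen.
renfen: reached.
dortov: reached.
eldwex: reached.
sabgor: reached.
zintal would need eldwex, sellio, and sabgor (Recipe 3), but sellio is never obtained.
irdond: reached.
Reached: renfen, dortov, eldwex, sabgor, and irdond — 5 of the 6.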